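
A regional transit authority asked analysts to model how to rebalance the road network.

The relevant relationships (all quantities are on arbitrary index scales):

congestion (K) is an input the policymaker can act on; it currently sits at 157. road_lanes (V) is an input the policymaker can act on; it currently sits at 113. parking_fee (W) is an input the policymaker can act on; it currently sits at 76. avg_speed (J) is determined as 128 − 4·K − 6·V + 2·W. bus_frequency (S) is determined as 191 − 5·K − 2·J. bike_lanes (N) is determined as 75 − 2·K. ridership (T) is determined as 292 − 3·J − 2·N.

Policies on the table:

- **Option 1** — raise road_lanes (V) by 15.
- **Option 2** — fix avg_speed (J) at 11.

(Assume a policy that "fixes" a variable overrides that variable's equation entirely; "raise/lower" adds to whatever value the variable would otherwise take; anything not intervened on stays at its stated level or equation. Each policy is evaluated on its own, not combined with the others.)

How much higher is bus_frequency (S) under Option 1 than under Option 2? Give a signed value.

Option 1 (V + 15):
  K = 157
  V = 113 + 15 = 128
  W = 76
  J = 128 − 4·157 − 6·128 + 2·76 = -1116
  S = 191 − 5·157 − 2·(-1116) = 1638
Option 2 (J := 11):
  K = 157
  V = 113
  W = 76
  J = 11
  S = 191 − 5·157 − 2·11 = -616
S: 1638 − (-616) = 2254

2254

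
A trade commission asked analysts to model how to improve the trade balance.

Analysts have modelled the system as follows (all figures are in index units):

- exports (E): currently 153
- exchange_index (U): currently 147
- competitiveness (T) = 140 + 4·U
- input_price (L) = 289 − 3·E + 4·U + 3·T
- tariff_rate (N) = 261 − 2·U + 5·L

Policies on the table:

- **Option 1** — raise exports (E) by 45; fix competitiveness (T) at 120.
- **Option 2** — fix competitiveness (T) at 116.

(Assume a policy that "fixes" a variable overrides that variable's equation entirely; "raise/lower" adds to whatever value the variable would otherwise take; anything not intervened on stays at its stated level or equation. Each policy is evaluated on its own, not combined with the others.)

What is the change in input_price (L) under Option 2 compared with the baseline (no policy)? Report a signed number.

-1836

Baseline:
  E = 153
  U = 147
  T = 140 + 4·147 = 728
  L = 289 − 3·153 + 4·147 + 3·728 = 2602
Option 2 (T := 116):
  E = 153
  U = 147
  T = 116
  L = 289 − 3·153 + 4·147 + 3·116 = 766
Change in L: 766 − 2602 = -1836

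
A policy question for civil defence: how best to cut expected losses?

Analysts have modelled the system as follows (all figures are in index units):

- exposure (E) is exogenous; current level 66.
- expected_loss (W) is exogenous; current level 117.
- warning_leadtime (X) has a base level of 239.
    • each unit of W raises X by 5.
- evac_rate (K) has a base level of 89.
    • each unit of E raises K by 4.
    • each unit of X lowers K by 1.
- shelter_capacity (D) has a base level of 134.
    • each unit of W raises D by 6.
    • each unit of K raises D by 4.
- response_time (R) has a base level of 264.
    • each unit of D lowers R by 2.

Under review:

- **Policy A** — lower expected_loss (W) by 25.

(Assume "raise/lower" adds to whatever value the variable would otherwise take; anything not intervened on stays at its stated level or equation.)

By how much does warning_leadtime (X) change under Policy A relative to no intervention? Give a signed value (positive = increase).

Baseline:
  W = 117
  X = 239 + 5·117 = 824
Policy A (W − 25):
  W = 117 − 25 = 92
  X = 239 + 5·92 = 699
Change in X: 699 − 824 = -125

-125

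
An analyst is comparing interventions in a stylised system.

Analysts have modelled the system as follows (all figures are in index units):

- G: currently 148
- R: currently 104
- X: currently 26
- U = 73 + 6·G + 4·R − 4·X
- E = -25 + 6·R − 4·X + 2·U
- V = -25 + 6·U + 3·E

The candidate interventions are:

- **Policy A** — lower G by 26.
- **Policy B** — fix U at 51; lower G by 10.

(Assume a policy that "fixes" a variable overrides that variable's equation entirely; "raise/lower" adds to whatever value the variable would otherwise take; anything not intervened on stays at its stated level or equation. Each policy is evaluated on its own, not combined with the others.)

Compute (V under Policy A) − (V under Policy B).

12792

Policy A (G − 26):
  G = 148 − 26 = 122
  R = 104
  X = 26
  U = 73 + 6·122 + 4·104 − 4·26 = 1117
  E = -25 + 6·104 − 4·26 + 2·1117 = 2729
  V = -25 + 6·1117 + 3·2729 = 14864
Policy B (U := 51, G − 10):
  G = 148 − 10 = 138
  R = 104
  X = 26
  U = 51
  E = -25 + 6·104 − 4·26 + 2·51 = 597
  V = -25 + 6·51 + 3·597 = 2072
V: 14864 − 2072 = 12792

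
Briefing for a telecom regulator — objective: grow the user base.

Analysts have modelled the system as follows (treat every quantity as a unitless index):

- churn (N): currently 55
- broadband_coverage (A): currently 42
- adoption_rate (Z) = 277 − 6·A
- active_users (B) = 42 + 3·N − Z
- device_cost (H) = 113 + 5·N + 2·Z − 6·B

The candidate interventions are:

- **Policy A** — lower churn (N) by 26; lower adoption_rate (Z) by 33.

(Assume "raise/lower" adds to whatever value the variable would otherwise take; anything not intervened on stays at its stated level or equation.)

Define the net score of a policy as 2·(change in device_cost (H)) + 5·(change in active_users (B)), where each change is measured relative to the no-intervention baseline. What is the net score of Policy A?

-77

Baseline:
  N = 55
  A = 42
  Z = 277 − 6·42 = 25
  B = 42 + 3·55 − 25 = 182
  H = 113 + 5·55 + 2·25 − 6·182 = -654
Policy A (N − 26, Z − 33):
  N = 55 − 26 = 29
  A = 42
  Z = 277 − 6·42 (−33 from intervention) = -8
  B = 42 + 3·29 − (-8) = 137
  H = 113 + 5·29 + 2·(-8) − 6·137 = -580
ΔH = -580 − (-654) = 74; ΔB = 137 − 182 = -45
Score = 2·74 + 5·(-45) = -77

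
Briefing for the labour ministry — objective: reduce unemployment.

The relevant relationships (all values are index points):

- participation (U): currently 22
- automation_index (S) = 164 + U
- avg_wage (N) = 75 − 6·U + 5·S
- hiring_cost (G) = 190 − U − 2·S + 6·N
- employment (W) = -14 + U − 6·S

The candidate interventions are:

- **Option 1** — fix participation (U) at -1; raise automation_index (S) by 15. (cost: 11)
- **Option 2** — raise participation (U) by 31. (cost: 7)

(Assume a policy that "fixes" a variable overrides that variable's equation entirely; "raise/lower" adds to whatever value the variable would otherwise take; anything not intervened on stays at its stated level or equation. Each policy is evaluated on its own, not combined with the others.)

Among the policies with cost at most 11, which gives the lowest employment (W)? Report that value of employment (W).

Option 1 (U := -1, S + 15):
  U = -1
  S = 164 + (-1) (+15 from intervention) = 178
  W = -14 + (-1) − 6·178 = -1083
Option 2 (U + 31):
  U = 22 + 31 = 53
  S = 164 + 53 = 217
  W = -14 + 53 − 6·217 = -1263
Comparing — Option 1: W=-1083, Option 2: W=-1263. Lowest is -1263 (Option 2).

-1263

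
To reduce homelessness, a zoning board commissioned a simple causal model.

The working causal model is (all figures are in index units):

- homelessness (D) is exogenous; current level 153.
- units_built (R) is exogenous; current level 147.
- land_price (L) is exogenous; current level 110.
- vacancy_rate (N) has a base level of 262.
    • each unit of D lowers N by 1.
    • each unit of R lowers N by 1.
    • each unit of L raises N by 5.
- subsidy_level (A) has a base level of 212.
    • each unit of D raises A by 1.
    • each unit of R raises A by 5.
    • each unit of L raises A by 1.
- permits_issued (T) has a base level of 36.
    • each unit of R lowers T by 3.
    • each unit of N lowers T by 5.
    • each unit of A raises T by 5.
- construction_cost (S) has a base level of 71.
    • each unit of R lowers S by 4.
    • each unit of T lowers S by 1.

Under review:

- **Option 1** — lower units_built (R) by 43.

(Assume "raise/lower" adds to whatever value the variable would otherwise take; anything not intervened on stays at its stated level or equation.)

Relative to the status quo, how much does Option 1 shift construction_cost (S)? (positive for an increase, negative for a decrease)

Baseline:
  D = 153
  R = 147
  L = 110
  N = 262 − 153 − 147 + 5·110 = 512
  A = 212 + 153 + 5·147 + 110 = 1210
  T = 36 − 3·147 − 5·512 + 5·1210 = 3085
  S = 71 − 4·147 − 3085 = -3602
Option 1 (R − 43):
  D = 153
  R = 147 − 43 = 104
  L = 110
  N = 262 − 153 − 104 + 5·110 = 555
  A = 212 + 153 + 5·104 + 110 = 995
  T = 36 − 3·104 − 5·555 + 5·995 = 1924
  S = 71 − 4·104 − 1924 = -2269
Change in S: -2269 − (-3602) = 1333

1333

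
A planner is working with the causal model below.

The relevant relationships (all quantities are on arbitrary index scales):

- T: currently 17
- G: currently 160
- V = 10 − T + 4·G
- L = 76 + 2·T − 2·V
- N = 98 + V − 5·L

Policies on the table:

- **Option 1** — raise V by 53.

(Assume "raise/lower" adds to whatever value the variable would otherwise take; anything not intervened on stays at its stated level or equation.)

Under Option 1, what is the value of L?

-1262

Option 1 (V + 53):
  T = 17
  G = 160
  V = 10 − 17 + 4·160 (+53 from intervention) = 686
  L = 76 + 2·17 − 2·686 = -1262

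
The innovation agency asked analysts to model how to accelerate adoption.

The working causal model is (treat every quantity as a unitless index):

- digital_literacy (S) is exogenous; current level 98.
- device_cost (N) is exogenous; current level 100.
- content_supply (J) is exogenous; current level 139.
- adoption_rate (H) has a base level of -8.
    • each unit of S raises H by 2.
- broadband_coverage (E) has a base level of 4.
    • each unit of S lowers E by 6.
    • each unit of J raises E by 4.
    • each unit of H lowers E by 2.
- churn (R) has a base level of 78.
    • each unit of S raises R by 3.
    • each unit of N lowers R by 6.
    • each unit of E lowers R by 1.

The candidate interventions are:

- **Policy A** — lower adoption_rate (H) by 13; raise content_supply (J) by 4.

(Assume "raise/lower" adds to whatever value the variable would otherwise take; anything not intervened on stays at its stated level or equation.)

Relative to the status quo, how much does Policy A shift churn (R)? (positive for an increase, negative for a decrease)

Baseline:
  S = 98
  N = 100
  J = 139
  H = -8 + 2·98 = 188
  E = 4 − 6·98 + 4·139 − 2·188 = -404
  R = 78 + 3·98 − 6·100 − (-404) = 176
Policy A (H − 13, J + 4):
  S = 98
  N = 100
  J = 139 + 4 = 143
  H = -8 + 2·98 (−13 from intervention) = 175
  E = 4 − 6·98 + 4·143 − 2·175 = -362
  R = 78 + 3·98 − 6·100 − (-362) = 134
Change in R: 134 − 176 = -42

-42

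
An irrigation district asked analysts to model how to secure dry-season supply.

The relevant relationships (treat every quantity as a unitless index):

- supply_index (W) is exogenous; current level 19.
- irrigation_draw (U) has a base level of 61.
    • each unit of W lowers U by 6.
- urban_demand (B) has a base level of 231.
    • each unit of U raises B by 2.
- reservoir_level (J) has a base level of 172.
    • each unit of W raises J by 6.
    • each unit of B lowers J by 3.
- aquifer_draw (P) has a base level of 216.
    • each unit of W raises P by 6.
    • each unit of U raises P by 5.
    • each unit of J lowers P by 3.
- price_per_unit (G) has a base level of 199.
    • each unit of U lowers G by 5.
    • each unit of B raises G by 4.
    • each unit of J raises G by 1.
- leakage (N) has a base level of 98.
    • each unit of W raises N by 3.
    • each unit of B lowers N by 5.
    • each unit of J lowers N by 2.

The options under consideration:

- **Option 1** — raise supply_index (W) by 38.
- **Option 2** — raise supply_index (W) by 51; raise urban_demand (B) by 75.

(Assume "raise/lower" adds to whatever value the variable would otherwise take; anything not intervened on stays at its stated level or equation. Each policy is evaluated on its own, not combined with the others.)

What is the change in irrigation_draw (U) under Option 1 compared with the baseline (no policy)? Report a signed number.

Baseline:
  W = 19
  U = 61 − 6·19 = -53
Option 1 (W + 38):
  W = 19 + 38 = 57
  U = 61 − 6·57 = -281
Change in U: -281 − (-53) = -228

-228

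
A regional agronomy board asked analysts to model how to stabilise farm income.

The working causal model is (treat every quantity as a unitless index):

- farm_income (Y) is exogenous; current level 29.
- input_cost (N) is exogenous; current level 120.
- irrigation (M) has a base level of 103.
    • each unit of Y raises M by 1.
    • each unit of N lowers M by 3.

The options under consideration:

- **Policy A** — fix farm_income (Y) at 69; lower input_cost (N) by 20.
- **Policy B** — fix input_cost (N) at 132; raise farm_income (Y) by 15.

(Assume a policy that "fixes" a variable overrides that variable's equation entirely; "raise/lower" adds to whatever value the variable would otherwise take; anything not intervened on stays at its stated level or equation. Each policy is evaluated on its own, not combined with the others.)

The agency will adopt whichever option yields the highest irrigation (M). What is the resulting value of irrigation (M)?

Policy A (Y := 69, N − 20):
  Y = 69
  N = 120 − 20 = 100
  M = 103 + 69 − 3·100 = -128
Policy B (N := 132, Y + 15):
  Y = 29 + 15 = 44
  N = 132
  M = 103 + 44 − 3·132 = -249
Comparing — Policy A: M=-128, Policy B: M=-249. Highest is -128 (Policy A).

-128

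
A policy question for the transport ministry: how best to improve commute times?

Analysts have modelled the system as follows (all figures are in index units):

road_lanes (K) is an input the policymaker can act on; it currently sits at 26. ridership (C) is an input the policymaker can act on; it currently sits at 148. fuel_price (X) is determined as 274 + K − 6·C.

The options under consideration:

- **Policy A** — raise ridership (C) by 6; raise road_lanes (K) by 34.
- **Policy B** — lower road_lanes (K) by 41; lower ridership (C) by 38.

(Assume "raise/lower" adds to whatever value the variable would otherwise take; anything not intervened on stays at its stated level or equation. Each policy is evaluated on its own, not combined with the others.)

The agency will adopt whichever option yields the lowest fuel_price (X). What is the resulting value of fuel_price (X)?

Policy A (C + 6, K + 34):
  K = 26 + 34 = 60
  C = 148 + 6 = 154
  X = 274 + 60 − 6·154 = -590
Policy B (K − 41, C − 38):
  K = 26 − 41 = -15
  C = 148 − 38 = 110
  X = 274 + (-15) − 6·110 = -401
Comparing — Policy A: X=-590, Policy B: X=-401. Lowest is -590 (Policy A).

-590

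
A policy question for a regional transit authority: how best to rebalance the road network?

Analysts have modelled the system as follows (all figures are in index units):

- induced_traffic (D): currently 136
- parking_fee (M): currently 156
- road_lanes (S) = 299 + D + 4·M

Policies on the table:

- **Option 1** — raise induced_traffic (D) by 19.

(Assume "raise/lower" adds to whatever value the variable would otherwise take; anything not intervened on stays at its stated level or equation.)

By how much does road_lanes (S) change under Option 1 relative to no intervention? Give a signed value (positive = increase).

Baseline:
  D = 136
  M = 156
  S = 299 + 136 + 4·156 = 1059
Option 1 (D + 19):
  D = 136 + 19 = 155
  M = 156
  S = 299 + 155 + 4·156 = 1078
Change in S: 1078 − 1059 = 19

19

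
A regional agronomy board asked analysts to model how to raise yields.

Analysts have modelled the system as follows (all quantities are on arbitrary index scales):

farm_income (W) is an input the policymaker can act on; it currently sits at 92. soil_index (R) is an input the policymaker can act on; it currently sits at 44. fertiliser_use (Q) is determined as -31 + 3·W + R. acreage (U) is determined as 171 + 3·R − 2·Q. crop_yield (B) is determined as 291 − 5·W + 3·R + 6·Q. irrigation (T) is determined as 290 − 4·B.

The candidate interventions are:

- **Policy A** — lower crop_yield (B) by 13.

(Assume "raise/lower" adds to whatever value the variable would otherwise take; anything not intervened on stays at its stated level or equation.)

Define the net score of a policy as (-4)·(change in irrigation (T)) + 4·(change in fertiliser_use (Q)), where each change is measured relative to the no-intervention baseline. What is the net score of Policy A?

Baseline:
  W = 92
  R = 44
  Q = -31 + 3·92 + 44 = 289
  B = 291 − 5·92 + 3·44 + 6·289 = 1697
  T = 290 − 4·1697 = -6498
Policy A (B − 13):
  W = 92
  R = 44
  Q = -31 + 3·92 + 44 = 289
  B = 291 − 5·92 + 3·44 + 6·289 (−13 from intervention) = 1684
  T = 290 − 4·1684 = -6446
ΔT = -6446 − (-6498) = 52; ΔQ = 289 − 289 = 0
Score = (-4)·52 + 4·0 = -208

-208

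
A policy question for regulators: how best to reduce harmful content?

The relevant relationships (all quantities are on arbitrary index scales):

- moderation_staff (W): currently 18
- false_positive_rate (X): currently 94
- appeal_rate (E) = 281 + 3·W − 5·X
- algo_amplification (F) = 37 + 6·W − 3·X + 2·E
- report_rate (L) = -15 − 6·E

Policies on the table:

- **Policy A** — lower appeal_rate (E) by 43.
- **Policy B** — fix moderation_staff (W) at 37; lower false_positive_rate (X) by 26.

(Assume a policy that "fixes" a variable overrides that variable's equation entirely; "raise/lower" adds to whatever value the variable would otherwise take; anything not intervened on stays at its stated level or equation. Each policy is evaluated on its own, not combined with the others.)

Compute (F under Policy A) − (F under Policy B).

-652

Policy A (E − 43):
  W = 18
  X = 94
  E = 281 + 3·18 − 5·94 (−43 from intervention) = -178
  F = 37 + 6·18 − 3·94 + 2·(-178) = -493
Policy B (W := 37, X − 26):
  W = 37
  X = 94 − 26 = 68
  E = 281 + 3·37 − 5·68 = 52
  F = 37 + 6·37 − 3·68 + 2·52 = 159
F: -493 − 159 = -652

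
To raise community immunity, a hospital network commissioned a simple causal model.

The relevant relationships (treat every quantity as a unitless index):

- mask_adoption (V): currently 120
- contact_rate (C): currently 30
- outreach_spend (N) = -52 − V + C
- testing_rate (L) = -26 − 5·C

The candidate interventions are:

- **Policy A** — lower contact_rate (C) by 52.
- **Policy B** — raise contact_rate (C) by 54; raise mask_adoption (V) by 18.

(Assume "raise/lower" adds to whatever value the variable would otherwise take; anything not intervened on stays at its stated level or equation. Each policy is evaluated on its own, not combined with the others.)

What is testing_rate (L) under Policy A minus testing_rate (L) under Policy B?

530

Policy A (C − 52):
  C = 30 − 52 = -22
  L = -26 − 5·(-22) = 84
Policy B (C + 54, V + 18):
  C = 30 + 54 = 84
  L = -26 − 5·84 = -446
L: 84 − (-446) = 530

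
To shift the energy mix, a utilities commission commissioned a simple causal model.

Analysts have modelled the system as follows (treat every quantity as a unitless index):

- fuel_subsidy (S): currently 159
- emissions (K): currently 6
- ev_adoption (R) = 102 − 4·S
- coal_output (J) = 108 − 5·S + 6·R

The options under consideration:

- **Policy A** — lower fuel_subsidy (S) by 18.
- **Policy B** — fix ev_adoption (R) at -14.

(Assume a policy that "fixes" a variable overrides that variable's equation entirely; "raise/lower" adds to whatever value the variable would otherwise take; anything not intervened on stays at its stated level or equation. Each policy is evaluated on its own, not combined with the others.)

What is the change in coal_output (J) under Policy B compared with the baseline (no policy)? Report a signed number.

3120

Baseline:
  S = 159
  R = 102 − 4·159 = -534
  J = 108 − 5·159 + 6·(-534) = -3891
Policy B (R := -14):
  S = 159
  R = -14
  J = 108 − 5·159 + 6·(-14) = -771
Change in J: -771 − (-3891) = 3120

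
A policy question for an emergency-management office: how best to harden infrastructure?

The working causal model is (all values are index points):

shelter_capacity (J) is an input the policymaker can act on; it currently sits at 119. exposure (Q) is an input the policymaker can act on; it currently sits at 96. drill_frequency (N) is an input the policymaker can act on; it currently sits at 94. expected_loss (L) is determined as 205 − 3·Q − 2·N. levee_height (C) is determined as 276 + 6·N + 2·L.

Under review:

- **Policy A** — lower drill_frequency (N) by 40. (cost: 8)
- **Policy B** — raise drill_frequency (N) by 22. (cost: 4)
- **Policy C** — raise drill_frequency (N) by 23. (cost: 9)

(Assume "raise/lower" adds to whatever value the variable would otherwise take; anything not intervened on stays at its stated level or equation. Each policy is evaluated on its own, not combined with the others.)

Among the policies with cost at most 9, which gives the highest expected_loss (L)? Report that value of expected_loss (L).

Policy A (N − 40):
  Q = 96
  N = 94 − 40 = 54
  L = 205 − 3·96 − 2·54 = -191
Policy B (N + 22):
  Q = 96
  N = 94 + 22 = 116
  L = 205 − 3·96 − 2·116 = -315
Policy C (N + 23):
  Q = 96
  N = 94 + 23 = 117
  L = 205 − 3·96 − 2·117 = -317
Comparing — Policy A: L=-191, Policy B: L=-315, Policy C: L=-317. Highest is -191 (Policy A).

-191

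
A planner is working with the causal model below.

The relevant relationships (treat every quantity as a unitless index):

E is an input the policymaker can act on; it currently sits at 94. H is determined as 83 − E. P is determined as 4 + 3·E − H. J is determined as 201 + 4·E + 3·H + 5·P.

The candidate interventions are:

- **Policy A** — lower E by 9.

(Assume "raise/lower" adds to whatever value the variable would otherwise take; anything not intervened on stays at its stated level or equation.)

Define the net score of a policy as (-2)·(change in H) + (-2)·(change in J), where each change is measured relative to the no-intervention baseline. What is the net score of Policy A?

360

Baseline:
  E = 94
  H = 83 − 94 = -11
  P = 4 + 3·94 − (-11) = 297
  J = 201 + 4·94 + 3·(-11) + 5·297 = 2029
Policy A (E − 9):
  E = 94 − 9 = 85
  H = 83 − 85 = -2
  P = 4 + 3·85 − (-2) = 261
  J = 201 + 4·85 + 3·(-2) + 5·261 = 1840
ΔH = -2 − (-11) = 9; ΔJ = 1840 − 2029 = -189
Score = (-2)·9 + (-2)·(-189) = 360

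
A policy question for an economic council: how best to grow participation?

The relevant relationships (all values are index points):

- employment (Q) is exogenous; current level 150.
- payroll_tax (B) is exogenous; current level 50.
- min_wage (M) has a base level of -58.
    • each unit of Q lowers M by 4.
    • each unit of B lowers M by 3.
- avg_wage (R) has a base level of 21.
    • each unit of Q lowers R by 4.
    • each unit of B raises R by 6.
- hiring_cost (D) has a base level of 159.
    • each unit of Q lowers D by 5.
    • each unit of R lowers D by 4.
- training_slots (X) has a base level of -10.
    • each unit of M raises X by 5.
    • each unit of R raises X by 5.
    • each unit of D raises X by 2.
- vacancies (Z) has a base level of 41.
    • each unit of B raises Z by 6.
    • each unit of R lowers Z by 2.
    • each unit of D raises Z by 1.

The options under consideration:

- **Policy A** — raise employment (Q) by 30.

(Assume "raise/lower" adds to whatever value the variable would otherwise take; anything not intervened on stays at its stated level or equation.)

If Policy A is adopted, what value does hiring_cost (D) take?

855

Policy A (Q + 30):
  Q = 150 + 30 = 180
  B = 50
  R = 21 − 4·180 + 6·50 = -399
  D = 159 − 5·180 − 4·(-399) = 855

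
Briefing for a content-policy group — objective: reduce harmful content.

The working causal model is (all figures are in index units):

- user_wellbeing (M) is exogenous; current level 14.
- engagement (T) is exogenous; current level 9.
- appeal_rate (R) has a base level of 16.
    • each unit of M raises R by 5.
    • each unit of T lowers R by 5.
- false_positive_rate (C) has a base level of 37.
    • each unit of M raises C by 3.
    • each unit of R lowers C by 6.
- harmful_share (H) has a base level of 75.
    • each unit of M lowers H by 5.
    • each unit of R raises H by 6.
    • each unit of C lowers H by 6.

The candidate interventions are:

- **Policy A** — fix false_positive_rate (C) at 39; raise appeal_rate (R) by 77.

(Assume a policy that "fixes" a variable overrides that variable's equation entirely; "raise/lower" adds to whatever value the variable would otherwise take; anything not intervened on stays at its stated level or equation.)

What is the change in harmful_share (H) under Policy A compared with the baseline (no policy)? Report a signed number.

-774

Baseline:
  M = 14
  T = 9
  R = 16 + 5·14 − 5·9 = 41
  C = 37 + 3·14 − 6·41 = -167
  H = 75 − 5·14 + 6·41 − 6·(-167) = 1253
Policy A (C := 39, R + 77):
  M = 14
  T = 9
  R = 16 + 5·14 − 5·9 (+77 from intervention) = 118
  C = 39
  H = 75 − 5·14 + 6·118 − 6·39 = 479
Change in H: 479 − 1253 = -774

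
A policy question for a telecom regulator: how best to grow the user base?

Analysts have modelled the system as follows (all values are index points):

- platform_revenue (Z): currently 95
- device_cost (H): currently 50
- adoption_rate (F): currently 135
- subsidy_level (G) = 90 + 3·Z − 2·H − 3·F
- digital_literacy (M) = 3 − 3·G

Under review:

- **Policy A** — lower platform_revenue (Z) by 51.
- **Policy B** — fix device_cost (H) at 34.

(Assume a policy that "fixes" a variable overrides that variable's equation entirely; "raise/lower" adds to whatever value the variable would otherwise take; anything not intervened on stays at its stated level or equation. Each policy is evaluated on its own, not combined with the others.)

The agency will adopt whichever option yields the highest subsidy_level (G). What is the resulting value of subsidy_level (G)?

-98

Policy A (Z − 51):
  Z = 95 − 51 = 44
  H = 50
  F = 135
  G = 90 + 3·44 − 2·50 − 3·135 = -283
Policy B (H := 34):
  Z = 95
  H = 34
  F = 135
  G = 90 + 3·95 − 2·34 − 3·135 = -98
Comparing — Policy A: G=-283, Policy B: G=-98. Highest is -98 (Policy B).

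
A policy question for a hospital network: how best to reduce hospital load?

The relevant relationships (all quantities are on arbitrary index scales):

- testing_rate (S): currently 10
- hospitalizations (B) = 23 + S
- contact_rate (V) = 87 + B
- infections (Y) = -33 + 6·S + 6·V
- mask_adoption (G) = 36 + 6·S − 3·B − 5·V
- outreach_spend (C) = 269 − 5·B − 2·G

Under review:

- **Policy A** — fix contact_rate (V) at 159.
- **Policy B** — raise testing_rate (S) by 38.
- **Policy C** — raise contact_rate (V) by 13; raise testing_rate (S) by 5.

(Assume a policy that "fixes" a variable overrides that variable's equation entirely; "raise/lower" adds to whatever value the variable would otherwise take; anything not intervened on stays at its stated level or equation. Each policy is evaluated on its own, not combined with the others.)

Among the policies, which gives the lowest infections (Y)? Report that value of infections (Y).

Policy A (V := 159):
  S = 10
  B = 23 + 10 = 33
  V = 159
  Y = -33 + 6·10 + 6·159 = 981
Policy B (S + 38):
  S = 10 + 38 = 48
  B = 23 + 48 = 71
  V = 87 + 71 = 158
  Y = -33 + 6·48 + 6·158 = 1203
Policy C (V + 13, S + 5):
  S = 10 + 5 = 15
  B = 23 + 15 = 38
  V = 87 + 38 (+13 from intervention) = 138
  Y = -33 + 6·15 + 6·138 = 885
Comparing — Policy A: Y=981, Policy B: Y=1203, Policy C: Y=885. Lowest is 885 (Policy C).

885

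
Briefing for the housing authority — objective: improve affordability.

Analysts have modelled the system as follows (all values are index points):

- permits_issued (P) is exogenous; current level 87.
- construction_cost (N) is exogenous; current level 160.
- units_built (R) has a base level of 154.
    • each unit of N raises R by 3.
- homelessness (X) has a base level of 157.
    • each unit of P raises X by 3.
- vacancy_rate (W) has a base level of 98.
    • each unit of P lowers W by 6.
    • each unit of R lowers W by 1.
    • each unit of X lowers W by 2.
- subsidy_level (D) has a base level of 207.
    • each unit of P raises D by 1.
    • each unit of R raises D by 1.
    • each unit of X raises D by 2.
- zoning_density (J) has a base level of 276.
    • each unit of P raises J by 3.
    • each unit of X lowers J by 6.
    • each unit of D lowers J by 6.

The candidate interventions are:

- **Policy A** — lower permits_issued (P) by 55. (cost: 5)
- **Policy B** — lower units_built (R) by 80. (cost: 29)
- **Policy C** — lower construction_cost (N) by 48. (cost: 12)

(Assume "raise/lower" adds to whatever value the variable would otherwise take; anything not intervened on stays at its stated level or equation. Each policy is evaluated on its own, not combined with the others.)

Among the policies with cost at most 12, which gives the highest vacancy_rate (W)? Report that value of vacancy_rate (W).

Policy A (P − 55):
  P = 87 − 55 = 32
  N = 160
  R = 154 + 3·160 = 634
  X = 157 + 3·32 = 253
  W = 98 − 6·32 − 634 − 2·253 = -1234
Policy C (N − 48):
  P = 87
  N = 160 − 48 = 112
  R = 154 + 3·112 = 490
  X = 157 + 3·87 = 418
  W = 98 − 6·87 − 490 − 2·418 = -1750
Comparing — Policy A: W=-1234, Policy C: W=-1750. Highest is -1234 (Policy A).

-1234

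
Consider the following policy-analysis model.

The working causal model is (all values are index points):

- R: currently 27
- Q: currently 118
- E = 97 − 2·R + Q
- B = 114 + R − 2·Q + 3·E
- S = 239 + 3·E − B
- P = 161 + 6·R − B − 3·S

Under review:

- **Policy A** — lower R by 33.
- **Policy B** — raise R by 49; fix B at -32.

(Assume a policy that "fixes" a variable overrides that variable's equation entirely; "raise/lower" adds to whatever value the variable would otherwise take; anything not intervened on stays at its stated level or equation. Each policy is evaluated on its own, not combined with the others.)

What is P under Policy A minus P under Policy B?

-798

Policy A (R − 33):
  R = 27 − 33 = -6
  Q = 118
  E = 97 − 2·(-6) + 118 = 227
  B = 114 + (-6) − 2·118 + 3·227 = 553
  S = 239 + 3·227 − 553 = 367
  P = 161 + 6·(-6) − 553 − 3·367 = -1529
Policy B (R + 49, B := -32):
  R = 27 + 49 = 76
  Q = 118
  E = 97 − 2·76 + 118 = 63
  B = -32
  S = 239 + 3·63 − (-32) = 460
  P = 161 + 6·76 − (-32) − 3·460 = -731
P: -1529 − (-731) = -798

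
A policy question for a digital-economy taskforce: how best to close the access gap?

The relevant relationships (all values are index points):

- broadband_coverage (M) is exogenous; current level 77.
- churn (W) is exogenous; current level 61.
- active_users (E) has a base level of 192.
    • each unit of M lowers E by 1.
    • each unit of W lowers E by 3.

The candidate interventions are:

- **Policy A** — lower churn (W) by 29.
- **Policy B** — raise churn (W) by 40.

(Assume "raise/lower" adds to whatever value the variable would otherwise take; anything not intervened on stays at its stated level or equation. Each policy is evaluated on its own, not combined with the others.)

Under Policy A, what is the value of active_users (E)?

Policy A (W − 29):
  M = 77
  W = 61 − 29 = 32
  E = 192 − 77 − 3·32 = 19

19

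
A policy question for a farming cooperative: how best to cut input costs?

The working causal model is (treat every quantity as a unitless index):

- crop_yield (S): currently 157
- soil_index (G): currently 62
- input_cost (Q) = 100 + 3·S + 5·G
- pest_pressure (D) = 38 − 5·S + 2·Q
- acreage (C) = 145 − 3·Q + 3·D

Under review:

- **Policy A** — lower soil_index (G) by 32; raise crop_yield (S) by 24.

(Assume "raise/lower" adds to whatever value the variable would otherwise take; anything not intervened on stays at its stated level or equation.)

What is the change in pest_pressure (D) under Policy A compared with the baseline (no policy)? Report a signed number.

-296

Baseline:
  S = 157
  G = 62
  Q = 100 + 3·157 + 5·62 = 881
  D = 38 − 5·157 + 2·881 = 1015
Policy A (G − 32, S + 24):
  S = 157 + 24 = 181
  G = 62 − 32 = 30
  Q = 100 + 3·181 + 5·30 = 793
  D = 38 − 5·181 + 2·793 = 719
Change in D: 719 − 1015 = -296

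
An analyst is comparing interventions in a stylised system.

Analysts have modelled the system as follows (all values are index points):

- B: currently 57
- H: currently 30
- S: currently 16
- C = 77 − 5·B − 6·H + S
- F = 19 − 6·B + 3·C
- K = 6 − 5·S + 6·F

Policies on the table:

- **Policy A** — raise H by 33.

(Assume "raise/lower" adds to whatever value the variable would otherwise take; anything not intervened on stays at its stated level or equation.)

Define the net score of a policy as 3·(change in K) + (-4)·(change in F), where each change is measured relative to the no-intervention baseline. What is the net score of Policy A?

-8316

Baseline:
  B = 57
  H = 30
  S = 16
  C = 77 − 5·57 − 6·30 + 16 = -372
  F = 19 − 6·57 + 3·(-372) = -1439
  K = 6 − 5·16 + 6·(-1439) = -8708
Policy A (H + 33):
  B = 57
  H = 30 + 33 = 63
  S = 16
  C = 77 − 5·57 − 6·63 + 16 = -570
  F = 19 − 6·57 + 3·(-570) = -2033
  K = 6 − 5·16 + 6·(-2033) = -12272
ΔK = -12272 − (-8708) = -3564; ΔF = -2033 − (-1439) = -594
Score = 3·(-3564) + (-4)·(-594) = -8316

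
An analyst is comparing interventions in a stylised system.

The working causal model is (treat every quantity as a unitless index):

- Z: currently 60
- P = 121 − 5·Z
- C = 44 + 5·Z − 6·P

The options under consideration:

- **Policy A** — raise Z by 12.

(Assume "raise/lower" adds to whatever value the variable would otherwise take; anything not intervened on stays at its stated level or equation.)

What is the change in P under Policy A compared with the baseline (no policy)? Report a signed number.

Baseline:
  Z = 60
  P = 121 − 5·60 = -179
Policy A (Z + 12):
  Z = 60 + 12 = 72
  P = 121 − 5·72 = -239
Change in P: -239 − (-179) = -60

-60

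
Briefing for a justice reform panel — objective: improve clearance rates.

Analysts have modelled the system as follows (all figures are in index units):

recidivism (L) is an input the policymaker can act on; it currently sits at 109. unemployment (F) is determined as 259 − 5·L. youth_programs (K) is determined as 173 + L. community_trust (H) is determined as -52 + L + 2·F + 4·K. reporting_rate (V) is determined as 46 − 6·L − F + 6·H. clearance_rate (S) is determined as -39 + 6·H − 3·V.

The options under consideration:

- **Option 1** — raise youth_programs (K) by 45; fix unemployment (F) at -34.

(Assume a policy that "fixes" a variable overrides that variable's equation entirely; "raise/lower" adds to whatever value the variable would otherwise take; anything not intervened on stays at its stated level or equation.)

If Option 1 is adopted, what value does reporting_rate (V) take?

7208

Option 1 (K + 45, F := -34):
  L = 109
  F = -34
  K = 173 + 109 (+45 from intervention) = 327
  H = -52 + 109 + 2·(-34) + 4·327 = 1297
  V = 46 − 6·109 − (-34) + 6·1297 = 7208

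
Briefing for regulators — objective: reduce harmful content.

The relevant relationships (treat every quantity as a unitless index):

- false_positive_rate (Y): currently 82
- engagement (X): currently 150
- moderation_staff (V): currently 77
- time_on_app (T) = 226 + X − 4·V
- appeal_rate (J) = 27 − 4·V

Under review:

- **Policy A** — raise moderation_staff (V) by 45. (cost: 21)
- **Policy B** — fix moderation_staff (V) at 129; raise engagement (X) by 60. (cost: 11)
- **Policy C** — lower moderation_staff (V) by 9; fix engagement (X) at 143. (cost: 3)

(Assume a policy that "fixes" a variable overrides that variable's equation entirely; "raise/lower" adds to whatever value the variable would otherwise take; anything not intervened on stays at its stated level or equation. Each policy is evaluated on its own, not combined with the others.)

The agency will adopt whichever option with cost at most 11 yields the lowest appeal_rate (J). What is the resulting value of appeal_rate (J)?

Policy B (V := 129, X + 60):
  V = 129
  J = 27 − 4·129 = -489
Policy C (V − 9, X := 143):
  V = 77 − 9 = 68
  J = 27 − 4·68 = -245
Comparing — Policy B: J=-489, Policy C: J=-245. Lowest is -489 (Policy B).

-489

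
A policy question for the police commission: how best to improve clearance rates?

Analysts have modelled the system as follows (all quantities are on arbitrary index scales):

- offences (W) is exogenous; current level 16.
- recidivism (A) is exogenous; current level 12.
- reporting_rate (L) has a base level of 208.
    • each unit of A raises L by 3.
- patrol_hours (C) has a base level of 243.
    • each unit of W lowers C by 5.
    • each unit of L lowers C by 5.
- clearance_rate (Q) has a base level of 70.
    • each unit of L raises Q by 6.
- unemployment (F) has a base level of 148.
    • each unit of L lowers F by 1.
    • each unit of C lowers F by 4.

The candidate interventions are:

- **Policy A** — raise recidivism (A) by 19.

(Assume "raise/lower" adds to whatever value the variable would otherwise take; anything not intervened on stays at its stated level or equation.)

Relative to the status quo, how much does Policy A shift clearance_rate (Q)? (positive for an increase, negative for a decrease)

342

Baseline:
  A = 12
  L = 208 + 3·12 = 244
  Q = 70 + 6·244 = 1534
Policy A (A + 19):
  A = 12 + 19 = 31
  L = 208 + 3·31 = 301
  Q = 70 + 6·301 = 1876
Change in Q: 1876 − 1534 = 342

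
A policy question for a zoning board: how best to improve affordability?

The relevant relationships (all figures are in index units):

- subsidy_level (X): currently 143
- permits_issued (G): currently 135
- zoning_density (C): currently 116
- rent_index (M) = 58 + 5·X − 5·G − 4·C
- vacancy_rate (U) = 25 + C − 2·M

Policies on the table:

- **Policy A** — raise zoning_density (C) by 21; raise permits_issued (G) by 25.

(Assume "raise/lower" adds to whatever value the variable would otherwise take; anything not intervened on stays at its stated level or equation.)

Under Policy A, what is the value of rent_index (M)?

-575

Policy A (C + 21, G + 25):
  X = 143
  G = 135 + 25 = 160
  C = 116 + 21 = 137
  M = 58 + 5·143 − 5·160 − 4·137 = -575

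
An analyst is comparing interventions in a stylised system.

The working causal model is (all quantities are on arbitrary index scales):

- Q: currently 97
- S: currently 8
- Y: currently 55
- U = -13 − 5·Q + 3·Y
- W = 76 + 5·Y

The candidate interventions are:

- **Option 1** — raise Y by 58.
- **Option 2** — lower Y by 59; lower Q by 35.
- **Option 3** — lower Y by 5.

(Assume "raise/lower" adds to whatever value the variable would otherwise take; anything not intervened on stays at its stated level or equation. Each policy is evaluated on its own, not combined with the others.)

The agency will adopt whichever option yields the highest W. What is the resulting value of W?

Option 1 (Y + 58):
  Y = 55 + 58 = 113
  W = 76 + 5·113 = 641
Option 2 (Y − 59, Q − 35):
  Y = 55 − 59 = -4
  W = 76 + 5·(-4) = 56
Option 3 (Y − 5):
  Y = 55 − 5 = 50
  W = 76 + 5·50 = 326
Comparing — Option 1: W=641, Option 2: W=56, Option 3: W=326. Highest is 641 (Option 1).

641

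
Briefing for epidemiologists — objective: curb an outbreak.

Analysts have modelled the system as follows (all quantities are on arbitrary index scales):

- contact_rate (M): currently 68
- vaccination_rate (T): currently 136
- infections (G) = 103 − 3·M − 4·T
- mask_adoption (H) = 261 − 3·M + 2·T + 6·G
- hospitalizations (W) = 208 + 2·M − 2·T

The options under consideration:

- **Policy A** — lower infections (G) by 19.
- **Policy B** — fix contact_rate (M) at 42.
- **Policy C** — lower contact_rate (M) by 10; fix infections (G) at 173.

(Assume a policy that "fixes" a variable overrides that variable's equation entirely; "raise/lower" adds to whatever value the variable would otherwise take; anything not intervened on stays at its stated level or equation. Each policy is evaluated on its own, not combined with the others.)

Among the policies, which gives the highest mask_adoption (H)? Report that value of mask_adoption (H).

1397

Policy A (G − 19):
  M = 68
  T = 136
  G = 103 − 3·68 − 4·136 (−19 from intervention) = -664
  H = 261 − 3·68 + 2·136 + 6·(-664) = -3655
Policy B (M := 42):
  M = 42
  T = 136
  G = 103 − 3·42 − 4·136 = -567
  H = 261 − 3·42 + 2·136 + 6·(-567) = -2995
Policy C (M − 10, G := 173):
  M = 68 − 10 = 58
  T = 136
  G = 173
  H = 261 − 3·58 + 2·136 + 6·173 = 1397
Comparing — Policy A: H=-3655, Policy B: H=-2995, Policy C: H=1397. Highest is 1397 (Policy C).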